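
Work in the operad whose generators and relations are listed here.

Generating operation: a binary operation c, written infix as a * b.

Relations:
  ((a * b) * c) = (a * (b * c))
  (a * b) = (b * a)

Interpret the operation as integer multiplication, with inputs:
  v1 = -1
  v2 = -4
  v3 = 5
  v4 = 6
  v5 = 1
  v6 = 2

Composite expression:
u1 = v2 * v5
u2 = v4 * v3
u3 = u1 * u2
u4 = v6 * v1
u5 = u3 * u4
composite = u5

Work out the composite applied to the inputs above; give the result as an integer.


(v2 * v5) = -4
(v4 * v3) = 30
((v2 * v5) * (v4 * v3)) = -120
(v6 * v1) = -2
(((v2 * v5) * (v4 * v3)) * (v6 * v1)) = 240

240


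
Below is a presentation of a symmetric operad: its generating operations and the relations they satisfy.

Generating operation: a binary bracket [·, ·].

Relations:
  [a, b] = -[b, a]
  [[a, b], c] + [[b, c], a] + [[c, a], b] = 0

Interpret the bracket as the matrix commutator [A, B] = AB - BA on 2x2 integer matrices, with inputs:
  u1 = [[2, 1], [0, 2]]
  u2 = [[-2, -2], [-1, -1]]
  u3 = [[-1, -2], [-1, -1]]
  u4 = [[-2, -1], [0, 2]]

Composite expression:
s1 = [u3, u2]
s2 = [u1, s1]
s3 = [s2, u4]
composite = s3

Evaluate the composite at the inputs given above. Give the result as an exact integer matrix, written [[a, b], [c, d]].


[[0, -2], [0, 0]]

[u3, u2] = [[0, -2], [1, 0]]
[u1, [u3, u2]] = [[1, 0], [0, -1]]
[[u1, [u3, u2]], u4] = [[0, -2], [0, 0]]


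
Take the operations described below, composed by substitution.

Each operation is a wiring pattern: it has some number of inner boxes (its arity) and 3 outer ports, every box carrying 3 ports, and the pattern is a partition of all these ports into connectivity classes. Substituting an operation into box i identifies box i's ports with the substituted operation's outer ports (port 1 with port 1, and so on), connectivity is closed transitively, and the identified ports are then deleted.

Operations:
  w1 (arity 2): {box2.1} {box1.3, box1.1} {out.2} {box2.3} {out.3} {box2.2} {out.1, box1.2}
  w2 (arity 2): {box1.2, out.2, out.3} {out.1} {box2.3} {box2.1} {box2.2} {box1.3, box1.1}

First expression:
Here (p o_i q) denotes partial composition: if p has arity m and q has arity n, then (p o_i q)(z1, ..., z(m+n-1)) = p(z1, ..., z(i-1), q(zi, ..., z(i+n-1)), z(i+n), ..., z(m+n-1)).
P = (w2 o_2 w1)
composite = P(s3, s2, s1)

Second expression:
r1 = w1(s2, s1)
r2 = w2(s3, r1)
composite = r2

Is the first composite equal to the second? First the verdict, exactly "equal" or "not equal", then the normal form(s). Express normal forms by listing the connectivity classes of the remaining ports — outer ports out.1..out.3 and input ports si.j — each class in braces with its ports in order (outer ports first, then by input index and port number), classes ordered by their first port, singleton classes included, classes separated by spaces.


equal — both sides give {out.1} {out.2, out.3, s3.2} {s1.1} {s1.2} {s1.3} {s2.1, s2.3} {s2.2} {s3.1, s3.3}

The first expression reduces to {out.1} {out.2, out.3, s3.2} {s1.1} {s1.2} {s1.3} {s2.1, s2.3} {s2.2} {s3.1, s3.3}
The second expression reduces to {out.1} {out.2, out.3, s3.2} {s1.1} {s1.2} {s1.3} {s2.1, s2.3} {s2.2} {s3.1, s3.3}
Both agree, so they are equal.


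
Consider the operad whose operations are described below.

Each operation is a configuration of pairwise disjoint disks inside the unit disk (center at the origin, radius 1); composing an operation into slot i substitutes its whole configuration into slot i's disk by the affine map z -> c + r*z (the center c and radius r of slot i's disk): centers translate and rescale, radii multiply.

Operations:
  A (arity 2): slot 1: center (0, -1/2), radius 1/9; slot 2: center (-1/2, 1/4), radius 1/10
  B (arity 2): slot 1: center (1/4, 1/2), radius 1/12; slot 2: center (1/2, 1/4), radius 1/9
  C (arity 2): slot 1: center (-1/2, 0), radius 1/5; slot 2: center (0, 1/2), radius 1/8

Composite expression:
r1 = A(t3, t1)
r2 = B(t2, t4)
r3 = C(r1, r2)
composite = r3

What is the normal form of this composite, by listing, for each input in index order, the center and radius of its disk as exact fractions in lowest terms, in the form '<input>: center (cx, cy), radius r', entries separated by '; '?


t1: center (-3/5, 1/20), radius 1/50; t2: center (1/32, 9/16), radius 1/96; t3: center (-1/2, -1/10), radius 1/45; t4: center (1/16, 17/32), radius 1/72

Each t-disk chains the slot maps above it in C; radii multiply.
input t3: applying the 2 nested substitutions gives center (-1/2, -1/10), radius 1/45
input t1: applying the 2 nested substitutions gives center (-3/5, 1/20), radius 1/50
input t2: applying the 2 nested substitutions gives center (1/32, 9/16), radius 1/96
input t4: applying the 2 nested substitutions gives center (1/16, 17/32), radius 1/72


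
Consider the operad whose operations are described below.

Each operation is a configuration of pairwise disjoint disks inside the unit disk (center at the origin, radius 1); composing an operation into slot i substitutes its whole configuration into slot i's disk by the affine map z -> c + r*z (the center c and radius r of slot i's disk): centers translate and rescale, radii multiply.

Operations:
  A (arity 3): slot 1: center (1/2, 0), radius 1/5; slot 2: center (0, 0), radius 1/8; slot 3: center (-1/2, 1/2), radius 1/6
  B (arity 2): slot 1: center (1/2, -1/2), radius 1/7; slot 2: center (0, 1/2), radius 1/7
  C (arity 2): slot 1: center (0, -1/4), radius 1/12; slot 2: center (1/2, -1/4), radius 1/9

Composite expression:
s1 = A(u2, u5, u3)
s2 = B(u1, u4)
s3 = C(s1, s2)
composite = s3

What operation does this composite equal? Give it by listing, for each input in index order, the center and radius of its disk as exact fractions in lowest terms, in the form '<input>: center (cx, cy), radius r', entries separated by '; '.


Nesting under C composes maps z -> c + r*z down each u-path.
input u2: composing its 2 substitution steps yields center (1/24, -1/4), radius 1/60
input u5: composing its 2 substitution steps yields center (0, -1/4), radius 1/96
input u3: composing its 2 substitution steps yields center (-1/24, -5/24), radius 1/72
input u1: composing its 2 substitution steps yields center (5/9, -11/36), radius 1/63
input u4: composing its 2 substitution steps yields center (1/2, -7/36), radius 1/63

u1: center (5/9, -11/36), radius 1/63; u2: center (1/24, -1/4), radius 1/60; u3: center (-1/24, -5/24), radius 1/72; u4: center (1/2, -7/36), radius 1/63; u5: center (0, -1/4), radius 1/96


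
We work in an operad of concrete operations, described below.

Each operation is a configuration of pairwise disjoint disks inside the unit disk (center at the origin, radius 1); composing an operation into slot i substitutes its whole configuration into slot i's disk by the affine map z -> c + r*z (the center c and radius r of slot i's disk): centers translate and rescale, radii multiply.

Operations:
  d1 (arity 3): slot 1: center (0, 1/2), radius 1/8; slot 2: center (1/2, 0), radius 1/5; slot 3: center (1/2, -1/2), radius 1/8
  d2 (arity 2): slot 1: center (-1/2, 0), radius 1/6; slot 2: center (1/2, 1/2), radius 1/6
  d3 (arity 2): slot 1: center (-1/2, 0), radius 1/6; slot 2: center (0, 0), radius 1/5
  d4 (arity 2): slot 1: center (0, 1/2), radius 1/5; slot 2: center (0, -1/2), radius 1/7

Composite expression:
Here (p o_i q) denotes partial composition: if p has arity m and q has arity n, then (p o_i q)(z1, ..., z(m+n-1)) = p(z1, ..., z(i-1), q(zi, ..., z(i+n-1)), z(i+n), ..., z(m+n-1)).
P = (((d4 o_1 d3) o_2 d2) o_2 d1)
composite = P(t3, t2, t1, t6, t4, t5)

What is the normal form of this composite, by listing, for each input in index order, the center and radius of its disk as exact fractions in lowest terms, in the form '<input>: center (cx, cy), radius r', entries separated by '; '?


Each t-disk chains the slot maps above it in d4; radii multiply.
for t3, the 2-step affine chain lands on center (-1/10, 1/2), radius 1/30
for t2, the 4-step affine chain lands on center (-1/50, 151/300), radius 1/1200
for t1, the 4-step affine chain lands on center (-1/60, 1/2), radius 1/750
for t6, the 4-step affine chain lands on center (-1/60, 149/300), radius 1/1200
for t4, the 3-step affine chain lands on center (1/50, 13/25), radius 1/150
for t5, the 1-step affine chain lands on center (0, -1/2), radius 1/7

t1: center (-1/60, 1/2), radius 1/750; t2: center (-1/50, 151/300), radius 1/1200; t3: center (-1/10, 1/2), radius 1/30; t4: center (1/50, 13/25), radius 1/150; t5: center (0, -1/2), radius 1/7; t6: center (-1/60, 149/300), radius 1/1200


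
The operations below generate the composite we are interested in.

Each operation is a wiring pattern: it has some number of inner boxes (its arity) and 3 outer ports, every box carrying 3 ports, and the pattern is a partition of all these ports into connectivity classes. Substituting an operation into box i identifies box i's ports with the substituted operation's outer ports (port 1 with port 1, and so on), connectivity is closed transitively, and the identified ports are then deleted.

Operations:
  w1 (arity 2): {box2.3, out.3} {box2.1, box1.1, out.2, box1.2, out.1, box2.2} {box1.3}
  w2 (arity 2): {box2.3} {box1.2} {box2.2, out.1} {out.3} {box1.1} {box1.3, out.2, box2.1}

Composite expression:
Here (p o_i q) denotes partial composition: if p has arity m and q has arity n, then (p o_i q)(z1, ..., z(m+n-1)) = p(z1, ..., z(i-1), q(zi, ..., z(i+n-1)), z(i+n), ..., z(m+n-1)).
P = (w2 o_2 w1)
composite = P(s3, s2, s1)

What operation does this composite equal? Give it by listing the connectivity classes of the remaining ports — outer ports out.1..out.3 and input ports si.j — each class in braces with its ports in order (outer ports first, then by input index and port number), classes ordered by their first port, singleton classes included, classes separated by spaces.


{out.1, out.2, s1.1, s1.2, s2.1, s2.2, s3.3} {out.3} {s1.3} {s2.3} {s3.1} {s3.2}

Reachability decides: close wires over w2-identified ports.
through w1, on inputs (s2, s1): {out.1, out.2, s1.1, s1.2, s2.1, s2.2} {out.3, s1.3} {s2.3} (out.j = stage outer ports)
through w2, on inputs (s3, s2, s1): {out.1, out.2, s1.1, s1.2, s2.1, s2.2, s3.3} {out.3} {s1.3} {s2.3} {s3.1} {s3.2} (out.j = stage outer ports)


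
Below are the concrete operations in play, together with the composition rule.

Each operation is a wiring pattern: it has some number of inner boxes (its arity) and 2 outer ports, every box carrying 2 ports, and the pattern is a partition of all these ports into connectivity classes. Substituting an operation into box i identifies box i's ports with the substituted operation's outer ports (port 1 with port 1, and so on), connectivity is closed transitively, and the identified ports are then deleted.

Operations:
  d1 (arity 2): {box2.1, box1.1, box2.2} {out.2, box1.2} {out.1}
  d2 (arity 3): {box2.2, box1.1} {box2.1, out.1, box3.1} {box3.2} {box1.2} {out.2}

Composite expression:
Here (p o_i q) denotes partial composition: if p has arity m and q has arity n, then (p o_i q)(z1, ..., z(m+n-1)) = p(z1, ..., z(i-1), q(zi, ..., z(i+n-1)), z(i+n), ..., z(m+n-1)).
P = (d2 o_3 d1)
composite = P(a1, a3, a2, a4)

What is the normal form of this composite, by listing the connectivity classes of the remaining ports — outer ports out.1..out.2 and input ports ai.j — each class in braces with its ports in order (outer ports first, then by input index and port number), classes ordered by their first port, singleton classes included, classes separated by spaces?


{out.1, a3.1} {out.2} {a1.1, a3.2} {a1.2} {a2.1, a4.1, a4.2} {a2.2}

Reachability decides: close wires over d2-identified ports.
d1 over (a2, a4) gives {out.1} {out.2, a2.2} {a2.1, a4.1, a4.2}, out.j being that stage's outer ports
d2 over (a1, a3, a2, a4) gives {out.1, a3.1} {out.2} {a1.1, a3.2} {a1.2} {a2.1, a4.1, a4.2} {a2.2}, out.j being that stage's outer ports


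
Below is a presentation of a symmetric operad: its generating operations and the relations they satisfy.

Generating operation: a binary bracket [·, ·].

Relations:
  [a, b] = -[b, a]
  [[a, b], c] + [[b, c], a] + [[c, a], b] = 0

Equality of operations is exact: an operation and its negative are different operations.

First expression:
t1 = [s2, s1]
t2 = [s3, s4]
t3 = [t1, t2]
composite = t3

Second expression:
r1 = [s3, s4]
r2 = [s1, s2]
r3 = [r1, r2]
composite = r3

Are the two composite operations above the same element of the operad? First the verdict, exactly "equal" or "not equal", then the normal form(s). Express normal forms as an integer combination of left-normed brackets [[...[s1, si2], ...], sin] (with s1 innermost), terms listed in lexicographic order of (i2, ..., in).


Normal form of the first expression: -[[[s1, s2], s3], s4] + [[[s1, s2], s4], s3]
Normal form of the second expression: -[[[s1, s2], s3], s4] + [[[s1, s2], s4], s3]
Identical normal forms: equal.

equal: each reduces to -[[[s1, s2], s3], s4] + [[[s1, s2], s4], s3]


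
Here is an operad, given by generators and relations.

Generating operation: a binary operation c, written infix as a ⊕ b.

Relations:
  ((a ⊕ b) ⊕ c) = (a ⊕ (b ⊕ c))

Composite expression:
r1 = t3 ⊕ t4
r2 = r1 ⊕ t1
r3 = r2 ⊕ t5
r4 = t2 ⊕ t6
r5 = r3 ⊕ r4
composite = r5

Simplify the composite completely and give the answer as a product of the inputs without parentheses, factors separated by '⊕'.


t3 ⊕ t4 ⊕ t1 ⊕ t5 ⊕ t2 ⊕ t6


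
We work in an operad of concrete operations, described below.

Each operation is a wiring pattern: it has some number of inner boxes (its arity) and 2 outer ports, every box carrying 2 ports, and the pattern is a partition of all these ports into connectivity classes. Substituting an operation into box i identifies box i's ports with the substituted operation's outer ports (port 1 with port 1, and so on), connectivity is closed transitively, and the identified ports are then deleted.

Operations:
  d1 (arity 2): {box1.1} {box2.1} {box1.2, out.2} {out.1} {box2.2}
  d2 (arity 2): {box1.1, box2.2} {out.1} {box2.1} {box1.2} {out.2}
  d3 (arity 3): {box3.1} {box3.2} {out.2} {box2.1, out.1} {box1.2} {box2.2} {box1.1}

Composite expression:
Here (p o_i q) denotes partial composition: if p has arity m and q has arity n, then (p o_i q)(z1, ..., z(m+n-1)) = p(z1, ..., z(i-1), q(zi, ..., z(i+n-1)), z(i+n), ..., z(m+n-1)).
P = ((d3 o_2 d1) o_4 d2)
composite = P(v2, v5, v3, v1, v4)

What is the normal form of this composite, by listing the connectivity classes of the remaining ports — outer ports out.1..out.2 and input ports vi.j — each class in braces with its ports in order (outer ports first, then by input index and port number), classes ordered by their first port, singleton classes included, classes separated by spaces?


Two ports join when wires chain via d3-identified ports.
stage d1: inputs (v5, v3), connectivity {out.1} {out.2, v5.2} {v3.1} {v3.2} {v5.1}, out.j its boundary
stage d2: inputs (v1, v4), connectivity {out.1} {out.2} {v1.1, v4.2} {v1.2} {v4.1}, out.j its boundary
stage d3: inputs (v2, v5, v3, v1, v4), connectivity {out.1} {out.2} {v1.1, v4.2} {v1.2} {v2.1} {v2.2} {v3.1} {v3.2} {v4.1} {v5.1} {v5.2}, out.j its boundary

{out.1} {out.2} {v1.1, v4.2} {v1.2} {v2.1} {v2.2} {v3.1} {v3.2} {v4.1} {v5.1} {v5.2}


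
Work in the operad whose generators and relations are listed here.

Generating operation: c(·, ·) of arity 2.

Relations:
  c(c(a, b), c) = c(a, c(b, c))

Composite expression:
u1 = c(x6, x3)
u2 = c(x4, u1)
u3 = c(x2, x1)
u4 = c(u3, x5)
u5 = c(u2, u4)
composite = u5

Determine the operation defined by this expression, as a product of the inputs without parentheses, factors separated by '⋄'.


x4 ⋄ x6 ⋄ x3 ⋄ x2 ⋄ x1 ⋄ x5

Every regrouping of c is equal, so read the x-inputs in written order.
c(x6, x3) linearizes to x6 ⋄ x3
c(x4, c(x6, x3)) linearizes to x4 ⋄ x6 ⋄ x3
c(x2, x1) linearizes to x2 ⋄ x1
c(c(x2, x1), x5) linearizes to x2 ⋄ x1 ⋄ x5
c(c(x4, c(x6, x3)), c(c(x2, x1), x5)) linearizes to x4 ⋄ x6 ⋄ x3 ⋄ x2 ⋄ x1 ⋄ x5


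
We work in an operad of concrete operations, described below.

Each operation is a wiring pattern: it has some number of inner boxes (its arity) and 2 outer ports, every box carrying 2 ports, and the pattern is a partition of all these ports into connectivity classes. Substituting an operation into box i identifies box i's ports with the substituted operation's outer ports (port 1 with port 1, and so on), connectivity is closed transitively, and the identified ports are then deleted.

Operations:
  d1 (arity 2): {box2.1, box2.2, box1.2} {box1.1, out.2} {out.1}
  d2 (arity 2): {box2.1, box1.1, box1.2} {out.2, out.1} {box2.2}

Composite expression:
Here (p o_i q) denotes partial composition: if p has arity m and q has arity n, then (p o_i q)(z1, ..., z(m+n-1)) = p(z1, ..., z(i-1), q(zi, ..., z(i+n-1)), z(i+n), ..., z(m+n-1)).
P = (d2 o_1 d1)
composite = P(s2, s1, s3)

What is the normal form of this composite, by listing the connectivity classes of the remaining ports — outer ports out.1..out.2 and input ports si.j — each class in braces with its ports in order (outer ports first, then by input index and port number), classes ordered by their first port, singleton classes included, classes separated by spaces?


{out.1, out.2} {s1.1, s1.2, s2.2} {s2.1, s3.1} {s3.2}

Two ports join when wires chain via d2-identified ports.
the subtree at d1 composes to {out.1} {out.2, s2.1} {s1.1, s1.2, s2.2} on (s2, s1); out.j = own outer ports
the subtree at d2 composes to {out.1, out.2} {s1.1, s1.2, s2.2} {s2.1, s3.1} {s3.2} on (s2, s1, s3); out.j = own outer ports


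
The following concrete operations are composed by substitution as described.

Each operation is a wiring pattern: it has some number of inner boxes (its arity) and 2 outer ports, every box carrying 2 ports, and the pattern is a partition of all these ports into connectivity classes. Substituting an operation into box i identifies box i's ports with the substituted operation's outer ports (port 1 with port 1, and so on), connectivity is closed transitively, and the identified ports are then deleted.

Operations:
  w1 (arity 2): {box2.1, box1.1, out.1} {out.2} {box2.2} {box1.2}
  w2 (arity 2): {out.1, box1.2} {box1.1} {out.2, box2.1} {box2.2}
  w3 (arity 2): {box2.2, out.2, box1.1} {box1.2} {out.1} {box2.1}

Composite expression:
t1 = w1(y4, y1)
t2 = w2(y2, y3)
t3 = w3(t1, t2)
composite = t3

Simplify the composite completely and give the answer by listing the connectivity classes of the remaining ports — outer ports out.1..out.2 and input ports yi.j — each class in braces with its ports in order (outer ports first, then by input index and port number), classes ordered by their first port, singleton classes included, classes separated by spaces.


After gluing at w3, chains via deleted ports link the y-ports.
w1 over (y4, y1) gives {out.1, y1.1, y4.1} {out.2} {y1.2} {y4.2}, out.j being that stage's outer ports
w2 over (y2, y3) gives {out.1, y2.2} {out.2, y3.1} {y2.1} {y3.2}, out.j being that stage's outer ports
w3 over (y4, y1, y2, y3) gives {out.1} {out.2, y1.1, y3.1, y4.1} {y1.2} {y2.1} {y2.2} {y3.2} {y4.2}, out.j being that stage's outer ports

{out.1} {out.2, y1.1, y3.1, y4.1} {y1.2} {y2.1} {y2.2} {y3.2} {y4.2}


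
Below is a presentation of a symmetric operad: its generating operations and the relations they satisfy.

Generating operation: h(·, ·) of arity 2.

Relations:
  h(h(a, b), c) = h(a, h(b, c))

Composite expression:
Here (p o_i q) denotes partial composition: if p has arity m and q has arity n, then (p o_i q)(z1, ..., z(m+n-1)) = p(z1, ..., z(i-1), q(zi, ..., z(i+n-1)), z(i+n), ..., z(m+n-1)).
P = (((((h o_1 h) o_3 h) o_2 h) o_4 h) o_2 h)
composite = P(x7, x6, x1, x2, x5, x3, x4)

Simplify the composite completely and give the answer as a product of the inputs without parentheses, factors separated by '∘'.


Every regrouping of h is equal, so read the x-inputs in written order.
h(x6, x1) spells out as x6 ∘ x1
h(h(x6, x1), x2) spells out as x6 ∘ x1 ∘ x2
h(x7, h(h(x6, x1), x2)) spells out as x7 ∘ x6 ∘ x1 ∘ x2
h(x5, x3) spells out as x5 ∘ x3
h(h(x5, x3), x4) spells out as x5 ∘ x3 ∘ x4
h(h(x7, h(h(x6, x1), x2)), h(h(x5, x3), x4)) spells out as x7 ∘ x6 ∘ x1 ∘ x2 ∘ x5 ∘ x3 ∘ x4

x7 ∘ x6 ∘ x1 ∘ x2 ∘ x5 ∘ x3 ∘ x4


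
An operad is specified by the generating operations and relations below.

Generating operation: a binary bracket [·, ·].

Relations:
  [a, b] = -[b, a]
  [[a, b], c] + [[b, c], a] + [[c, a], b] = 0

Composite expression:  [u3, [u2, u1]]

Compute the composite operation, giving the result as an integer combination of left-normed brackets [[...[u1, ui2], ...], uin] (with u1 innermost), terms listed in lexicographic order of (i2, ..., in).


In the tensor algebra, words opening u1 carry the u1-anchored form.
Composite bracket: [u3, [u2, u1]]
Applying ab - ba throughout gives 4 signed words (2^2 = 4).
Coefficients come from the u1-initial words:
  word u1u2u3 has sign +1, contributing +[[u1, u2], u3]

[[u1, u2], u3]


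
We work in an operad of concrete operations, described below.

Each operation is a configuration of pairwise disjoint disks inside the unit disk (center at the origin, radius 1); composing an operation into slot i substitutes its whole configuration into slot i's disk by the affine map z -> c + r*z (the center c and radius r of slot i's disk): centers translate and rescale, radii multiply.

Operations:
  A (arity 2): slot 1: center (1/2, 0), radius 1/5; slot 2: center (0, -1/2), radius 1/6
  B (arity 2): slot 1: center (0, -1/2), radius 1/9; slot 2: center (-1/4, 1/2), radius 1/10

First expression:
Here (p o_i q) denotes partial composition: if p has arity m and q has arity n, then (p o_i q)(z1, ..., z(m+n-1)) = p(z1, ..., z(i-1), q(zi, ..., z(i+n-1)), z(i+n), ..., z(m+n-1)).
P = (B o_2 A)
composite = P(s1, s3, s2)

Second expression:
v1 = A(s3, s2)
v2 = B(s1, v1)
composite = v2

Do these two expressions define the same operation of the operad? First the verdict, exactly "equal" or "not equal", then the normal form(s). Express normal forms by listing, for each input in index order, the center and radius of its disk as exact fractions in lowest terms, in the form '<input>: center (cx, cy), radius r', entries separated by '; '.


equal; the common form is s1: center (0, -1/2), radius 1/9; s2: center (-1/4, 9/20), radius 1/60; s3: center (-1/5, 1/2), radius 1/50

Normal form of the first expression: s1: center (0, -1/2), radius 1/9; s2: center (-1/4, 9/20), radius 1/60; s3: center (-1/5, 1/2), radius 1/50
Normal form of the second expression: s1: center (0, -1/2), radius 1/9; s2: center (-1/4, 9/20), radius 1/60; s3: center (-1/5, 1/2), radius 1/50
The forms coincide; equal.


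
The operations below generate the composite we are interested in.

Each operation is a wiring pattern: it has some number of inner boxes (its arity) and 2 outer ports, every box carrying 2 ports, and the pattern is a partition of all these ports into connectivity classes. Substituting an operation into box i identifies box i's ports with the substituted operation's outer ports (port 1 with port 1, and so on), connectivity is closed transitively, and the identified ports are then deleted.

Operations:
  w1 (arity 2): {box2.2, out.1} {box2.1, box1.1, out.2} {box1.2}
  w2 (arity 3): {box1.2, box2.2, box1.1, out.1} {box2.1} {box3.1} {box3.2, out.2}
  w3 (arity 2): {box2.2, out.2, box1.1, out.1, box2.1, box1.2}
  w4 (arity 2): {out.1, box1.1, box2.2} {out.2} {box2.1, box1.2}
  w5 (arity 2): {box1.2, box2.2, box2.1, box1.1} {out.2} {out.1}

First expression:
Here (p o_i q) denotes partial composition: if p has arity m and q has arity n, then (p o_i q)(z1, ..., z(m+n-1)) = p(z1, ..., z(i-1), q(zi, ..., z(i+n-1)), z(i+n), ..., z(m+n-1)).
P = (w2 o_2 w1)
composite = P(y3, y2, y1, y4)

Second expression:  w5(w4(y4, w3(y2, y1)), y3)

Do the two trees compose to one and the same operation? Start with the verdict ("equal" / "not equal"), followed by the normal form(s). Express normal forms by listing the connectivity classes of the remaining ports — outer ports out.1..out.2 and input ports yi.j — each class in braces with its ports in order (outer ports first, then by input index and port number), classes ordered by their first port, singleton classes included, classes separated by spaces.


not equal: they reduce to {out.1, y1.1, y2.1, y3.1, y3.2} {out.2, y4.2} {y1.2} {y2.2} {y4.1} and {out.1} {out.2} {y1.1, y1.2, y2.1, y2.2, y3.1, y3.2, y4.1, y4.2}

The first expression, normalized: {out.1, y1.1, y2.1, y3.1, y3.2} {out.2, y4.2} {y1.2} {y2.2} {y4.1}
The second expression, normalized: {out.1} {out.2} {y1.1, y1.2, y2.1, y2.2, y3.1, y3.2, y4.1, y4.2}
Distinct normal forms: not equal.


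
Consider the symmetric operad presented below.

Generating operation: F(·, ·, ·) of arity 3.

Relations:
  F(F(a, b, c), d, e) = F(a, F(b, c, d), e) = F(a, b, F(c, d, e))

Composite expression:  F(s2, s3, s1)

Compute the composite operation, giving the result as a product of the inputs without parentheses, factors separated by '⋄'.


Key point: F is associative — brackets drop, the s-order remains.
F(s2, s3, s1) spells out as s2 ⋄ s3 ⋄ s1

s2 ⋄ s3 ⋄ s1


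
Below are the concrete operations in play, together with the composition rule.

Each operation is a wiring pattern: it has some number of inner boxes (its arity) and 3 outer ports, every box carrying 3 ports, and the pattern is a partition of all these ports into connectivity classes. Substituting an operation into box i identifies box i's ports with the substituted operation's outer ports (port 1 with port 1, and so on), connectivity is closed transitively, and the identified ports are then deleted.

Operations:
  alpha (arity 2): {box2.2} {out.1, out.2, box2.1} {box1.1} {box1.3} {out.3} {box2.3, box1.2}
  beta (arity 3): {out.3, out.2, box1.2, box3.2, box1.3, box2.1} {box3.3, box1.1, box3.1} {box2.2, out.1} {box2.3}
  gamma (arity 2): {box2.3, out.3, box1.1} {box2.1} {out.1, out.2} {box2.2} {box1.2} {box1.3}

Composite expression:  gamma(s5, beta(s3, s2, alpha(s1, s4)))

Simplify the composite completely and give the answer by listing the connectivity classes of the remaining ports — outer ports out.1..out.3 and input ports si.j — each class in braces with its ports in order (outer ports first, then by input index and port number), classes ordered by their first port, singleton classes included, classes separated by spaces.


Two ports join when wires chain via gamma-identified ports.
alpha over (s1, s4) gives {out.1, out.2, s4.1} {out.3} {s1.1} {s1.2, s4.3} {s1.3} {s4.2}, out.j being that stage's outer ports
beta over (s3, s2, s1, s4) gives {out.1, s2.2} {out.2, out.3, s2.1, s3.1, s3.2, s3.3, s4.1} {s1.1} {s1.2, s4.3} {s1.3} {s2.3} {s4.2}, out.j being that stage's outer ports
gamma over (s5, s3, s2, s1, s4) gives {out.1, out.2} {out.3, s2.1, s3.1, s3.2, s3.3, s4.1, s5.1} {s1.1} {s1.2, s4.3} {s1.3} {s2.2} {s2.3} {s4.2} {s5.2} {s5.3}, out.j being that stage's outer ports

{out.1, out.2} {out.3, s2.1, s3.1, s3.2, s3.3, s4.1, s5.1} {s1.1} {s1.2, s4.3} {s1.3} {s2.2} {s2.3} {s4.2} {s5.2} {s5.3}


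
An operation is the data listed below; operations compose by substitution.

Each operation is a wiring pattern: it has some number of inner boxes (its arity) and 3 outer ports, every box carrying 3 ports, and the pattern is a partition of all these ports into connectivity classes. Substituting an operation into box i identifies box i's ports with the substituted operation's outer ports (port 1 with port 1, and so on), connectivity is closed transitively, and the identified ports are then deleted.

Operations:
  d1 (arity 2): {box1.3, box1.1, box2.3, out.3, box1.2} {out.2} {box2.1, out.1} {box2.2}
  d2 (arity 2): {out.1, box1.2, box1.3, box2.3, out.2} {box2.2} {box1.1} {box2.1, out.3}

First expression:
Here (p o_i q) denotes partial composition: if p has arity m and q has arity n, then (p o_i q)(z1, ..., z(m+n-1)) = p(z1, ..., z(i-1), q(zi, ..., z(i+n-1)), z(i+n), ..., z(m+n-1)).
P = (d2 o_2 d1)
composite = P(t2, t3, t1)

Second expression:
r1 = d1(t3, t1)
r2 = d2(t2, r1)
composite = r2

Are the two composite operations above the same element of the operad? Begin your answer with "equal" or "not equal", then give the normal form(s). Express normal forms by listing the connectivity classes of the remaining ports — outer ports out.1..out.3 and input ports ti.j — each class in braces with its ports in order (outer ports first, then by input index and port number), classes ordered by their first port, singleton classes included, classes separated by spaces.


equal; the common form is {out.1, out.2, t1.3, t2.2, t2.3, t3.1, t3.2, t3.3} {out.3, t1.1} {t1.2} {t2.1}

The first expression reduces to {out.1, out.2, t1.3, t2.2, t2.3, t3.1, t3.2, t3.3} {out.3, t1.1} {t1.2} {t2.1}
The second expression reduces to {out.1, out.2, t1.3, t2.2, t2.3, t3.1, t3.2, t3.3} {out.3, t1.1} {t1.2} {t2.1}
Same normal form: equal.


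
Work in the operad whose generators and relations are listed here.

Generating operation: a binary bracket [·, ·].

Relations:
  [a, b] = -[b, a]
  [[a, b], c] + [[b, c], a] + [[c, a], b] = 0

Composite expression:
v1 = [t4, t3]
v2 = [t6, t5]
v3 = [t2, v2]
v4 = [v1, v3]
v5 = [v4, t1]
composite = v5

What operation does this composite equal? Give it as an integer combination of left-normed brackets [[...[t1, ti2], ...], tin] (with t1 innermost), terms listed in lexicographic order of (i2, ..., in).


[[[[[t1, t2], t5], t6], t3], t4] - [[[[[t1, t2], t5], t6], t4], t3] - [[[[[t1, t2], t6], t5], t3], t4] + [[[[[t1, t2], t6], t5], t4], t3] - [[[[[t1, t3], t4], t2], t5], t6] + [[[[[t1, t3], t4], t2], t6], t5] + [[[[[t1, t3], t4], t5], t6], t2] - [[[[[t1, t3], t4], t6], t5], t2] + [[[[[t1, t4], t3], t2], t5], t6] - [[[[[t1, t4], t3], t2], t6], t5] - [[[[[t1, t4], t3], t5], t6], t2] + [[[[[t1, t4], t3], t6], t5], t2] - [[[[[t1, t5], t6], t2], t3], t4] + [[[[[t1, t5], t6], t2], t4], t3] + [[[[[t1, t6], t5], t2], t3], t4] - [[[[[t1, t6], t5], t2], t4], t3]

Skip Jacobi rewriting: expand, keep t1-initial words, read off terms.
Composite bracket: [[[t4, t3], [t2, [t6, t5]]], t1]
Expanding via [a, b] = ab - ba: 32 signed words (2^5 = 32).
Collect the words opening with t1:
  from t1t2t5t6t3t4, sign +1: term +[[[[[t1, t2], t5], t6], t3], t4]
  from t1t2t5t6t4t3, sign -1: term -[[[[[t1, t2], t5], t6], t4], t3]
  from t1t2t6t5t3t4, sign -1: term -[[[[[t1, t2], t6], t5], t3], t4]
  from t1t2t6t5t4t3, sign +1: term +[[[[[t1, t2], t6], t5], t4], t3]
  from t1t3t4t2t5t6, sign -1: term -[[[[[t1, t3], t4], t2], t5], t6]
  from t1t3t4t2t6t5, sign +1: term +[[[[[t1, t3], t4], t2], t6], t5]
  from t1t3t4t5t6t2, sign +1: term +[[[[[t1, t3], t4], t5], t6], t2]
  from t1t3t4t6t5t2, sign -1: term -[[[[[t1, t3], t4], t6], t5], t2]
  from t1t4t3t2t5t6, sign +1: term +[[[[[t1, t4], t3], t2], t5], t6]
  from t1t4t3t2t6t5, sign -1: term -[[[[[t1, t4], t3], t2], t6], t5]
  from t1t4t3t5t6t2, sign -1: term -[[[[[t1, t4], t3], t5], t6], t2]
  from t1t4t3t6t5t2, sign +1: term +[[[[[t1, t4], t3], t6], t5], t2]
  from t1t5t6t2t3t4, sign -1: term -[[[[[t1, t5], t6], t2], t3], t4]
  from t1t5t6t2t4t3, sign +1: term +[[[[[t1, t5], t6], t2], t4], t3]
  from t1t6t5t2t3t4, sign +1: term +[[[[[t1, t6], t5], t2], t3], t4]
  from t1t6t5t2t4t3, sign -1: term -[[[[[t1, t6], t5], t2], t4], t3]


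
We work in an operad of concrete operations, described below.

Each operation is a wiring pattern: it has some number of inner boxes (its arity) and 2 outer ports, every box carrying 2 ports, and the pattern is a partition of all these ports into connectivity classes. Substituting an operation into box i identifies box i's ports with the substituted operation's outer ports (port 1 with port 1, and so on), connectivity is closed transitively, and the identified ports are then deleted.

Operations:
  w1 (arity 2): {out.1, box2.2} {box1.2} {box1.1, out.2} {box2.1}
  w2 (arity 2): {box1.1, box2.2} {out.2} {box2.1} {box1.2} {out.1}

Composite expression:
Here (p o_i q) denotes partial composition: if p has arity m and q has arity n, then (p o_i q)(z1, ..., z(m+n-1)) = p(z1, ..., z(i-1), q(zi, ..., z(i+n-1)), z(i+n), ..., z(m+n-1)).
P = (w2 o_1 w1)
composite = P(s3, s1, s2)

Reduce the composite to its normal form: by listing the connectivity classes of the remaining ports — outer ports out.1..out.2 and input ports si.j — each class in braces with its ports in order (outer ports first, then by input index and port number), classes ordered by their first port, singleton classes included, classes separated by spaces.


{out.1} {out.2} {s1.1} {s1.2, s2.2} {s2.1} {s3.1} {s3.2}


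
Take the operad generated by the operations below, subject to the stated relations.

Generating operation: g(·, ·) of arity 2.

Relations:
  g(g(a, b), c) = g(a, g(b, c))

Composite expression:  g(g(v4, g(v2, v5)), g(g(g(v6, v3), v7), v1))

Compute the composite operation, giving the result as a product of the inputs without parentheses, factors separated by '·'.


v4 · v2 · v5 · v6 · v3 · v7 · v1

Every regrouping of g is equal, so read the v-inputs in written order.
g(v2, v5) reduces to v2 · v5
g(v4, g(v2, v5)) reduces to v4 · v2 · v5
g(v6, v3) reduces to v6 · v3
g(g(v6, v3), v7) reduces to v6 · v3 · v7
g(g(g(v6, v3), v7), v1) reduces to v6 · v3 · v7 · v1
g(g(v4, g(v2, v5)), g(g(g(v6, v3), v7), v1)) reduces to v4 · v2 · v5 · v6 · v3 · v7 · v1


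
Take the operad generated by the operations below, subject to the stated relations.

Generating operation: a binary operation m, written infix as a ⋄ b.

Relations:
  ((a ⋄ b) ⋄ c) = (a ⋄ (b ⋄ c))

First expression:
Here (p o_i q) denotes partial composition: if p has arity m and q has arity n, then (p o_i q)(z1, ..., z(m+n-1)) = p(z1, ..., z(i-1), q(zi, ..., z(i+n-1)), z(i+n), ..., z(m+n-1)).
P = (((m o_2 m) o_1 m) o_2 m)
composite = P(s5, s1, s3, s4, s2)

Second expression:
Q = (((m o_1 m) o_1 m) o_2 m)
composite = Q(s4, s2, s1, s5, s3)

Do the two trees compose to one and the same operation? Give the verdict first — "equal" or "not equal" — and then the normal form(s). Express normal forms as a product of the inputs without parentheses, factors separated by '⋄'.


Reducing the first expression gives s5 ⋄ s1 ⋄ s3 ⋄ s4 ⋄ s2
Reducing the second expression gives s4 ⋄ s2 ⋄ s1 ⋄ s5 ⋄ s3
Different reductions; not equal.

not equal; the first gives s5 ⋄ s1 ⋄ s3 ⋄ s4 ⋄ s2 and the second s4 ⋄ s2 ⋄ s1 ⋄ s5 ⋄ s3


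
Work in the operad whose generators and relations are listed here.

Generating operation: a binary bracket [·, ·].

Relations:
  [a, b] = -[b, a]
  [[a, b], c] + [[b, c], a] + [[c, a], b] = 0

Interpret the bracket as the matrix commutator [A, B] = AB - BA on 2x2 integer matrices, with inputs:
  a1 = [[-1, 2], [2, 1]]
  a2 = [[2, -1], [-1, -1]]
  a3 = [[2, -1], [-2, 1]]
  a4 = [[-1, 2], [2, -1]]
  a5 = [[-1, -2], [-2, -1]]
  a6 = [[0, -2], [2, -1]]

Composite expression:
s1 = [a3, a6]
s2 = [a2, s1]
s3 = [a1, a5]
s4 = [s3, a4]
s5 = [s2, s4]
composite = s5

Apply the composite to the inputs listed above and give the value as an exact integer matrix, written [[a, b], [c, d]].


[[0, 480], [768, 0]]

[a3, a6] = [[-6, -1], [-4, 6]]
[a2, [a3, a6]] = [[3, -15], [24, -3]]
[a1, a5] = [[0, 4], [-4, 0]]
[[a1, a5], a4] = [[16, 0], [0, -16]]
[[a2, [a3, a6]], [[a1, a5], a4]] = [[0, 480], [768, 0]]


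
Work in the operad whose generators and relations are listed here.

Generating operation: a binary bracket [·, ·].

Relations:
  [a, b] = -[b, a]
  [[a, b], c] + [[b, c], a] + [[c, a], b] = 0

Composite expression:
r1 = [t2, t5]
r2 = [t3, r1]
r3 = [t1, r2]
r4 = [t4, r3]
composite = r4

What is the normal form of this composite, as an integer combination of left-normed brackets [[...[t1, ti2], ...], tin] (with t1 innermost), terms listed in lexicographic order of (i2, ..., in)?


[[[[t1, t2], t5], t3], t4] - [[[[t1, t3], t2], t5], t4] + [[[[t1, t3], t5], t2], t4] - [[[[t1, t5], t2], t3], t4]


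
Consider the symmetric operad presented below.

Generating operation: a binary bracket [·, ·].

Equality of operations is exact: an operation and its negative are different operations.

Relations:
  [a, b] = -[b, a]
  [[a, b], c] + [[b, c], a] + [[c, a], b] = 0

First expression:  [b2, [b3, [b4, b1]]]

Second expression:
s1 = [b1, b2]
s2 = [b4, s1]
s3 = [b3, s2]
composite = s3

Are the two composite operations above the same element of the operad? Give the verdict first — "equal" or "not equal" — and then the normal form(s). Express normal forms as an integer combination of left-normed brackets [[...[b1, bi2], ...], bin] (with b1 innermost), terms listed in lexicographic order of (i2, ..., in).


not equal; first: -[[[b1, b4], b3], b2]; second: [[[b1, b2], b4], b3]

The first composite normalizes to -[[[b1, b4], b3], b2]
The second composite normalizes to [[[b1, b2], b4], b3]
The normal forms differ: not equal.


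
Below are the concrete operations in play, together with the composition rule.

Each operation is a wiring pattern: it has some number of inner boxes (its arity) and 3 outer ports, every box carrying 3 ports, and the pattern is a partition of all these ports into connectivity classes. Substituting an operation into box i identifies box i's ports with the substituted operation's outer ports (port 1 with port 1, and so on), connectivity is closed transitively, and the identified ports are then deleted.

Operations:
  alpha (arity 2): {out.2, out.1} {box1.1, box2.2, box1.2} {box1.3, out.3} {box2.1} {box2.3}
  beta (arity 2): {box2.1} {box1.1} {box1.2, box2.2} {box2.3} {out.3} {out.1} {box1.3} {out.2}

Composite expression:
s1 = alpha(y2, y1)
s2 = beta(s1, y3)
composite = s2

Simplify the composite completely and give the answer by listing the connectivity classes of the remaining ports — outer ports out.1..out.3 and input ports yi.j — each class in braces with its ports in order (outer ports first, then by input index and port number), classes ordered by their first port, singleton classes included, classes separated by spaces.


{out.1} {out.2} {out.3} {y1.1} {y1.2, y2.1, y2.2} {y1.3} {y2.3} {y3.1} {y3.2} {y3.3}


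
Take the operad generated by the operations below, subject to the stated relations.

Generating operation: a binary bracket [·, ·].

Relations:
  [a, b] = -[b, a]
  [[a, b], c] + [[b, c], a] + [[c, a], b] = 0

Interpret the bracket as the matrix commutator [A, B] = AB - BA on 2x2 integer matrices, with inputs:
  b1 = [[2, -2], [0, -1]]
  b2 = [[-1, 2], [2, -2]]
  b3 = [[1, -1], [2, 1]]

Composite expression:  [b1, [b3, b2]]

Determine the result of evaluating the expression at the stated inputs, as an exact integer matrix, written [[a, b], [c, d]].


[[-4, -21], [-6, 4]]

[b3, b2] = [[-6, 1], [2, 6]]
[b1, [b3, b2]] = [[-4, -21], [-6, 4]]


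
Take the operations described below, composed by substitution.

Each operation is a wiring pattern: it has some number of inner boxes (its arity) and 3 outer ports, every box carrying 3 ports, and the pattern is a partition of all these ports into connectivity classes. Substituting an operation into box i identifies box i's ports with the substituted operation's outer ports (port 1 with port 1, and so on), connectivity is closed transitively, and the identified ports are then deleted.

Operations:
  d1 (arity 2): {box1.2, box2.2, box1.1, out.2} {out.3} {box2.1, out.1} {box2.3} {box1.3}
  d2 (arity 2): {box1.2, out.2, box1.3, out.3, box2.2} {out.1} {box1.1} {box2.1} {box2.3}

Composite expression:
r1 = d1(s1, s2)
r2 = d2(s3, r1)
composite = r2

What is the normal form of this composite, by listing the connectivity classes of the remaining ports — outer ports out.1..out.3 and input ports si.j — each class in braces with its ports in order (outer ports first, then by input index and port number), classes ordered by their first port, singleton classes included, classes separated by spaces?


{out.1} {out.2, out.3, s1.1, s1.2, s2.2, s3.2, s3.3} {s1.3} {s2.1} {s2.3} {s3.1}

Reachability decides: close wires over d2-identified ports.
stage d1: inputs (s1, s2), connectivity {out.1, s2.1} {out.2, s1.1, s1.2, s2.2} {out.3} {s1.3} {s2.3}, out.j its boundary
stage d2: inputs (s3, s1, s2), connectivity {out.1} {out.2, out.3, s1.1, s1.2, s2.2, s3.2, s3.3} {s1.3} {s2.1} {s2.3} {s3.1}, out.j its boundary


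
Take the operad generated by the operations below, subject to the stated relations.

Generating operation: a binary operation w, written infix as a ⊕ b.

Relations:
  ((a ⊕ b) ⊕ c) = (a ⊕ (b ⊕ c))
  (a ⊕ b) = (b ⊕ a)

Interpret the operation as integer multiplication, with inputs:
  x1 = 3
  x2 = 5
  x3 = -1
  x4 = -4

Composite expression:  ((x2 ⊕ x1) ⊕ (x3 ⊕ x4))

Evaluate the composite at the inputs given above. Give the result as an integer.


(x2 ⊕ x1) = 15
(x3 ⊕ x4) = 4
((x2 ⊕ x1) ⊕ (x3 ⊕ x4)) = 60

60
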